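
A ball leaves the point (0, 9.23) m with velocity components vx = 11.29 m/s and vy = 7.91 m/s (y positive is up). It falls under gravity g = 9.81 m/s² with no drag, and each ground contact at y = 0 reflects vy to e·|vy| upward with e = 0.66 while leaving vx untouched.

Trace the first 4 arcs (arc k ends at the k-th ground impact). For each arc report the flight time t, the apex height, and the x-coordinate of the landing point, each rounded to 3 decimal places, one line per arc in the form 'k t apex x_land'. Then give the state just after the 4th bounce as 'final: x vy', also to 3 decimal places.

1 2.398 12.419 27.068
2 2.100 5.410 50.781
3 1.386 2.356 66.432
4 0.915 1.026 76.762
final: 76.762 2.962

Arc 1: start y=9.230, vy=7.910 → t=2.398, apex=12.419, x_land=27.068, impact vy=-15.610
  bounce: vy ← 0.66·15.610 = 10.302
Arc 2: start y=0.000, vy=10.302 → t=2.100, apex=5.410, x_land=50.781, impact vy=-10.302
  bounce: vy ← 0.66·10.302 = 6.800
Arc 3: start y=0.000, vy=6.800 → t=1.386, apex=2.356, x_land=66.432, impact vy=-6.800
  bounce: vy ← 0.66·6.800 = 4.488
Arc 4: start y=0.000, vy=4.488 → t=0.915, apex=1.026, x_land=76.762, impact vy=-4.488
  bounce: vy ← 0.66·4.488 = 2.962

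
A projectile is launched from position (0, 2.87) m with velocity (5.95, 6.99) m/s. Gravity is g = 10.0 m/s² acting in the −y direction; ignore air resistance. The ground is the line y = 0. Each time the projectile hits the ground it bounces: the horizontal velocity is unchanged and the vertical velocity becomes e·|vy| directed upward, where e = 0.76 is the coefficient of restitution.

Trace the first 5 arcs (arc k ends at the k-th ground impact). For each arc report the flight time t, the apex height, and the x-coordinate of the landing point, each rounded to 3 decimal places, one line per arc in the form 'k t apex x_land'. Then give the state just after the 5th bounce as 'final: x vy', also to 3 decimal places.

Arc 1: start y=2.870, vy=6.990 → t=1.730, apex=5.313, x_land=10.292, impact vy=-10.308
  bounce: vy ← 0.76·10.308 = 7.834
Arc 2: start y=0.000, vy=7.834 → t=1.567, apex=3.069, x_land=19.615, impact vy=-7.834
  bounce: vy ← 0.76·7.834 = 5.954
Arc 3: start y=0.000, vy=5.954 → t=1.191, apex=1.773, x_land=26.701, impact vy=-5.954
  bounce: vy ← 0.76·5.954 = 4.525
Arc 4: start y=0.000, vy=4.525 → t=0.905, apex=1.024, x_land=32.085, impact vy=-4.525
  bounce: vy ← 0.76·4.525 = 3.439
Arc 5: start y=0.000, vy=3.439 → t=0.688, apex=0.591, x_land=36.178, impact vy=-3.439
  bounce: vy ← 0.76·3.439 = 2.614

1 1.730 5.313 10.292
2 1.567 3.069 19.615
3 1.191 1.773 26.701
4 0.905 1.024 32.085
5 0.688 0.591 36.178
final: 36.178 2.614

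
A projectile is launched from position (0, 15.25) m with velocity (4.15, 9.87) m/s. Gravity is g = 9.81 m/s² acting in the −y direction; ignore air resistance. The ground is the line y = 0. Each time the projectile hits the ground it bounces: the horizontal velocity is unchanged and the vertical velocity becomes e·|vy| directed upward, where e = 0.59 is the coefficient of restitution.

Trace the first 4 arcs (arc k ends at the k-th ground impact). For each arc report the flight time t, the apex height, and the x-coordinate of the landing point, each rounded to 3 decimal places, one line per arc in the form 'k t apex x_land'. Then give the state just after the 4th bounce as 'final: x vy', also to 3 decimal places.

1 3.036 20.215 12.600
2 2.396 7.037 22.542
3 1.413 2.450 28.407
4 0.834 0.853 31.868
final: 31.868 2.413

Arc 1: start y=15.250, vy=9.870 → t=3.036, apex=20.215, x_land=12.600, impact vy=-19.915
  bounce: vy ← 0.59·19.915 = 11.750
Arc 2: start y=0.000, vy=11.750 → t=2.396, apex=7.037, x_land=22.542, impact vy=-11.750
  bounce: vy ← 0.59·11.750 = 6.933
Arc 3: start y=0.000, vy=6.933 → t=1.413, apex=2.450, x_land=28.407, impact vy=-6.933
  bounce: vy ← 0.59·6.933 = 4.090
Arc 4: start y=0.000, vy=4.090 → t=0.834, apex=0.853, x_land=31.868, impact vy=-4.090
  bounce: vy ← 0.59·4.090 = 2.413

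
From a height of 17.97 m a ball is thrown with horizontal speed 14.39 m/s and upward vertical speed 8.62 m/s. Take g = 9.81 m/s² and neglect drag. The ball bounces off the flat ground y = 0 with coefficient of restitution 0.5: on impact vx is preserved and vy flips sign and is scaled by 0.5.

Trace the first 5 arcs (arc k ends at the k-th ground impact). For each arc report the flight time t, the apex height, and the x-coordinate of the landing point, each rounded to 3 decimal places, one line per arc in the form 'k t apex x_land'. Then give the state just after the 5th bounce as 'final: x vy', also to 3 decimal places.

1 2.985 21.757 42.951
2 2.106 5.439 73.258
3 1.053 1.360 88.412
4 0.527 0.340 95.989
5 0.263 0.085 99.777
final: 99.777 0.646

Arc 1: start y=17.970, vy=8.620 → t=2.985, apex=21.757, x_land=42.951, impact vy=-20.661
  bounce: vy ← 0.5·20.661 = 10.330
Arc 2: start y=0.000, vy=10.330 → t=2.106, apex=5.439, x_land=73.258, impact vy=-10.330
  bounce: vy ← 0.5·10.330 = 5.165
Arc 3: start y=0.000, vy=5.165 → t=1.053, apex=1.360, x_land=88.412, impact vy=-5.165
  bounce: vy ← 0.5·5.165 = 2.583
Arc 4: start y=0.000, vy=2.583 → t=0.527, apex=0.340, x_land=95.989, impact vy=-2.583
  bounce: vy ← 0.5·2.583 = 1.291
Arc 5: start y=0.000, vy=1.291 → t=0.263, apex=0.085, x_land=99.777, impact vy=-1.291
  bounce: vy ← 0.5·1.291 = 0.646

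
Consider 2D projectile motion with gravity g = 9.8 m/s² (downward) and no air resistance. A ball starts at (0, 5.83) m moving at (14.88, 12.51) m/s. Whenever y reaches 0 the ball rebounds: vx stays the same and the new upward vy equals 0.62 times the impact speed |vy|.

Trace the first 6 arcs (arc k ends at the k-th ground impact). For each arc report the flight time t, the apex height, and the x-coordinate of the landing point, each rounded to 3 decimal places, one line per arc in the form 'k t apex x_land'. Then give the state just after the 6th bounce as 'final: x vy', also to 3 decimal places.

Arc 1: start y=5.830, vy=12.510 → t=2.956, apex=13.815, x_land=43.980, impact vy=-16.455
  bounce: vy ← 0.62·16.455 = 10.202
Arc 2: start y=0.000, vy=10.202 → t=2.082, apex=5.310, x_land=74.961, impact vy=-10.202
  bounce: vy ← 0.62·10.202 = 6.325
Arc 3: start y=0.000, vy=6.325 → t=1.291, apex=2.041, x_land=94.169, impact vy=-6.325
  bounce: vy ← 0.62·6.325 = 3.922
Arc 4: start y=0.000, vy=3.922 → t=0.800, apex=0.785, x_land=106.078, impact vy=-3.922
  bounce: vy ← 0.62·3.922 = 2.431
Arc 5: start y=0.000, vy=2.431 → t=0.496, apex=0.302, x_land=113.462, impact vy=-2.431
  bounce: vy ← 0.62·2.431 = 1.507
Arc 6: start y=0.000, vy=1.507 → t=0.308, apex=0.116, x_land=118.040, impact vy=-1.507
  bounce: vy ← 0.62·1.507 = 0.935

1 2.956 13.815 43.980
2 2.082 5.310 74.961
3 1.291 2.041 94.169
4 0.800 0.785 106.078
5 0.496 0.302 113.462
6 0.308 0.116 118.040
final: 118.040 0.935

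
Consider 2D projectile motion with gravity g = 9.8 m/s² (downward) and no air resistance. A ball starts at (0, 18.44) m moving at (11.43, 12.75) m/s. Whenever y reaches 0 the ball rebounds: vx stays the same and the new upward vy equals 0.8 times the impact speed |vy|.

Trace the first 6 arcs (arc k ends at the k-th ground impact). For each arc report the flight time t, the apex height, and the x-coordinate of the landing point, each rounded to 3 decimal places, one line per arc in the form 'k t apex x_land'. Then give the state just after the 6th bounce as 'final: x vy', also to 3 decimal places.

Arc 1: start y=18.440, vy=12.750 → t=3.637, apex=26.734, x_land=41.569, impact vy=-22.891
  bounce: vy ← 0.8·22.891 = 18.313
Arc 2: start y=0.000, vy=18.313 → t=3.737, apex=17.110, x_land=84.286, impact vy=-18.313
  bounce: vy ← 0.8·18.313 = 14.650
Arc 3: start y=0.000, vy=14.650 → t=2.990, apex=10.950, x_land=118.459, impact vy=-14.650
  bounce: vy ← 0.8·14.650 = 11.720
Arc 4: start y=0.000, vy=11.720 → t=2.392, apex=7.008, x_land=145.798, impact vy=-11.720
  bounce: vy ← 0.8·11.720 = 9.376
Arc 5: start y=0.000, vy=9.376 → t=1.913, apex=4.485, x_land=167.669, impact vy=-9.376
  bounce: vy ← 0.8·9.376 = 7.501
Arc 6: start y=0.000, vy=7.501 → t=1.531, apex=2.871, x_land=185.166, impact vy=-7.501
  bounce: vy ← 0.8·7.501 = 6.001

1 3.637 26.734 41.569
2 3.737 17.110 84.286
3 2.990 10.950 118.459
4 2.392 7.008 145.798
5 1.913 4.485 167.669
6 1.531 2.871 185.166
final: 185.166 6.001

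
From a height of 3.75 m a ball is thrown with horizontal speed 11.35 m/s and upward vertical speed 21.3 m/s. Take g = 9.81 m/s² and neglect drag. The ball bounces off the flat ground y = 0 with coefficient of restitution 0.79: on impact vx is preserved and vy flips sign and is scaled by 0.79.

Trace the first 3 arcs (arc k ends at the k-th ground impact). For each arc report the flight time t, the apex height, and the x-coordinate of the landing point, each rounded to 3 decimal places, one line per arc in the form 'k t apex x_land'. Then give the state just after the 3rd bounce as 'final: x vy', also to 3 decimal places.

Arc 1: start y=3.750, vy=21.300 → t=4.512, apex=26.874, x_land=51.211, impact vy=-22.962
  bounce: vy ← 0.79·22.962 = 18.140
Arc 2: start y=0.000, vy=18.140 → t=3.698, apex=16.772, x_land=93.186, impact vy=-18.140
  bounce: vy ← 0.79·18.140 = 14.331
Arc 3: start y=0.000, vy=14.331 → t=2.922, apex=10.467, x_land=126.347, impact vy=-14.331
  bounce: vy ← 0.79·14.331 = 11.321

1 4.512 26.874 51.211
2 3.698 16.772 93.186
3 2.922 10.467 126.347
final: 126.347 11.321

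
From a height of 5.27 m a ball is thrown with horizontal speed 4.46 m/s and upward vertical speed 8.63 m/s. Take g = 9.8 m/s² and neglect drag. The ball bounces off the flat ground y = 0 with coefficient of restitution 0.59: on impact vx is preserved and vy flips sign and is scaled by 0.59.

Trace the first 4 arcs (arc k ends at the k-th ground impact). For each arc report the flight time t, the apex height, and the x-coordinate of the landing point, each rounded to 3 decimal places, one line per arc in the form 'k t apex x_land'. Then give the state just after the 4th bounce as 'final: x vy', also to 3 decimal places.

Arc 1: start y=5.270, vy=8.630 → t=2.241, apex=9.070, x_land=9.995, impact vy=-13.333
  bounce: vy ← 0.59·13.333 = 7.866
Arc 2: start y=0.000, vy=7.866 → t=1.605, apex=3.157, x_land=17.155, impact vy=-7.866
  bounce: vy ← 0.59·7.866 = 4.641
Arc 3: start y=0.000, vy=4.641 → t=0.947, apex=1.099, x_land=21.380, impact vy=-4.641
  bounce: vy ← 0.59·4.641 = 2.738
Arc 4: start y=0.000, vy=2.738 → t=0.559, apex=0.383, x_land=23.872, impact vy=-2.738
  bounce: vy ← 0.59·2.738 = 1.616

1 2.241 9.070 9.995
2 1.605 3.157 17.155
3 0.947 1.099 21.380
4 0.559 0.383 23.872
final: 23.872 1.616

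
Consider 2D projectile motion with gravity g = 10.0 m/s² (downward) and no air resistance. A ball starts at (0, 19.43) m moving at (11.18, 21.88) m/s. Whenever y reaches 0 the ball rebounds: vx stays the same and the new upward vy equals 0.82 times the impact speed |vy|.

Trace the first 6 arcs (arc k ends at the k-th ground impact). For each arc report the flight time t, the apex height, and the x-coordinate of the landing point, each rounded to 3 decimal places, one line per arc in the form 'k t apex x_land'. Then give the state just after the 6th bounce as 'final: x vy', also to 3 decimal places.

Arc 1: start y=19.430, vy=21.880 → t=5.133, apex=43.367, x_land=57.388, impact vy=-29.451
  bounce: vy ← 0.82·29.451 = 24.149
Arc 2: start y=0.000, vy=24.149 → t=4.830, apex=29.160, x_land=111.386, impact vy=-24.149
  bounce: vy ← 0.82·24.149 = 19.803
Arc 3: start y=0.000, vy=19.803 → t=3.961, apex=19.607, x_land=155.664, impact vy=-19.803
  bounce: vy ← 0.82·19.803 = 16.238
Arc 4: start y=0.000, vy=16.238 → t=3.248, apex=13.184, x_land=191.973, impact vy=-16.238
  bounce: vy ← 0.82·16.238 = 13.315
Arc 5: start y=0.000, vy=13.315 → t=2.663, apex=8.865, x_land=221.745, impact vy=-13.315
  bounce: vy ← 0.82·13.315 = 10.918
Arc 6: start y=0.000, vy=10.918 → t=2.184, apex=5.961, x_land=246.159, impact vy=-10.918
  bounce: vy ← 0.82·10.918 = 8.953

1 5.133 43.367 57.388
2 4.830 29.160 111.386
3 3.961 19.607 155.664
4 3.248 13.184 191.973
5 2.663 8.865 221.745
6 2.184 5.961 246.159
final: 246.159 8.953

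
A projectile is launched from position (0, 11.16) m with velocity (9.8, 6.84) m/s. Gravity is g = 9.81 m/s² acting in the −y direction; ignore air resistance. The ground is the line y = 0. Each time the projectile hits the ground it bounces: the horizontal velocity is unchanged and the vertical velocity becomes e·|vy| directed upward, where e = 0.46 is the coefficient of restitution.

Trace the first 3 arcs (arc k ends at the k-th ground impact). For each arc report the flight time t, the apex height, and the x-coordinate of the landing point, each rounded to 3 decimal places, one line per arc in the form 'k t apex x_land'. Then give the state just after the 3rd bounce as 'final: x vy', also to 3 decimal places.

1 2.359 13.545 23.118
2 1.529 2.866 38.100
3 0.703 0.606 44.992
final: 44.992 1.587

Arc 1: start y=11.160, vy=6.840 → t=2.359, apex=13.545, x_land=23.118, impact vy=-16.302
  bounce: vy ← 0.46·16.302 = 7.499
Arc 2: start y=0.000, vy=7.499 → t=1.529, apex=2.866, x_land=38.100, impact vy=-7.499
  bounce: vy ← 0.46·7.499 = 3.449
Arc 3: start y=0.000, vy=3.449 → t=0.703, apex=0.606, x_land=44.992, impact vy=-3.449
  bounce: vy ← 0.46·3.449 = 1.587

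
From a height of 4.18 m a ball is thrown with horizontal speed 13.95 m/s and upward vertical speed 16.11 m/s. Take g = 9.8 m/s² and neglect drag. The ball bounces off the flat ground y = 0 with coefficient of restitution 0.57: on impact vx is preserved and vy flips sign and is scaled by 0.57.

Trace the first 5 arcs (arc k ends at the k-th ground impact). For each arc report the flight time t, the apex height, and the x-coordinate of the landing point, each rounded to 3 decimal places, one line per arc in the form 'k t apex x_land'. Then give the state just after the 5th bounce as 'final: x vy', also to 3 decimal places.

Arc 1: start y=4.180, vy=16.110 → t=3.529, apex=17.421, x_land=49.236, impact vy=-18.479
  bounce: vy ← 0.57·18.479 = 10.533
Arc 2: start y=0.000, vy=10.533 → t=2.150, apex=5.660, x_land=79.222, impact vy=-10.533
  bounce: vy ← 0.57·10.533 = 6.004
Arc 3: start y=0.000, vy=6.004 → t=1.225, apex=1.839, x_land=96.314, impact vy=-6.004
  bounce: vy ← 0.57·6.004 = 3.422
Arc 4: start y=0.000, vy=3.422 → t=0.698, apex=0.597, x_land=106.057, impact vy=-3.422
  bounce: vy ← 0.57·3.422 = 1.951
Arc 5: start y=0.000, vy=1.951 → t=0.398, apex=0.194, x_land=111.610, impact vy=-1.951
  bounce: vy ← 0.57·1.951 = 1.112

1 3.529 17.421 49.236
2 2.150 5.660 79.222
3 1.225 1.839 96.314
4 0.698 0.597 106.057
5 0.398 0.194 111.610
final: 111.610 1.112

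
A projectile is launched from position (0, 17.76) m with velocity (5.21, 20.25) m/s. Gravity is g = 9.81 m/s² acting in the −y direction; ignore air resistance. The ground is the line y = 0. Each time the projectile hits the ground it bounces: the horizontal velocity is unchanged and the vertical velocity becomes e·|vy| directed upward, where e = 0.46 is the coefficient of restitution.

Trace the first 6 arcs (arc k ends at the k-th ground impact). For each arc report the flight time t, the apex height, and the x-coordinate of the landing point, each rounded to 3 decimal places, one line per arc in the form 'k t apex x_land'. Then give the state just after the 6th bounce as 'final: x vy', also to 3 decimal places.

Arc 1: start y=17.760, vy=20.250 → t=4.872, apex=38.660, x_land=25.381, impact vy=-27.541
  bounce: vy ← 0.46·27.541 = 12.669
Arc 2: start y=0.000, vy=12.669 → t=2.583, apex=8.181, x_land=38.838, impact vy=-12.669
  bounce: vy ← 0.46·12.669 = 5.828
Arc 3: start y=0.000, vy=5.828 → t=1.188, apex=1.731, x_land=45.028, impact vy=-5.828
  bounce: vy ← 0.46·5.828 = 2.681
Arc 4: start y=0.000, vy=2.681 → t=0.547, apex=0.366, x_land=47.876, impact vy=-2.681
  bounce: vy ← 0.46·2.681 = 1.233
Arc 5: start y=0.000, vy=1.233 → t=0.251, apex=0.078, x_land=49.185, impact vy=-1.233
  bounce: vy ← 0.46·1.233 = 0.567
Arc 6: start y=0.000, vy=0.567 → t=0.116, apex=0.016, x_land=49.788, impact vy=-0.567
  bounce: vy ← 0.46·0.567 = 0.261

1 4.872 38.660 25.381
2 2.583 8.181 38.838
3 1.188 1.731 45.028
4 0.547 0.366 47.876
5 0.251 0.078 49.185
6 0.116 0.016 49.788
final: 49.788 0.261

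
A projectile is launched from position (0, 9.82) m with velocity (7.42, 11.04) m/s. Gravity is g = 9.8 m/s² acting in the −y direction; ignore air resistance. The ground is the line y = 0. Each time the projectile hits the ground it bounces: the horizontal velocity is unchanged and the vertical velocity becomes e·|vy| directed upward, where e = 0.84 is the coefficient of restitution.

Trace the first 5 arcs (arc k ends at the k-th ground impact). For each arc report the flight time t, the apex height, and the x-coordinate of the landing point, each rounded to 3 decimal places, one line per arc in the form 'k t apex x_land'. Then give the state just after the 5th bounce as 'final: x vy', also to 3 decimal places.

1 2.936 16.038 21.783
2 3.039 11.317 44.336
3 2.553 7.985 63.280
4 2.145 5.634 79.193
5 1.801 3.976 92.560
final: 92.560 7.415

Arc 1: start y=9.820, vy=11.040 → t=2.936, apex=16.038, x_land=21.783, impact vy=-17.730
  bounce: vy ← 0.84·17.730 = 14.893
Arc 2: start y=0.000, vy=14.893 → t=3.039, apex=11.317, x_land=44.336, impact vy=-14.893
  bounce: vy ← 0.84·14.893 = 12.510
Arc 3: start y=0.000, vy=12.510 → t=2.553, apex=7.985, x_land=63.280, impact vy=-12.510
  bounce: vy ← 0.84·12.510 = 10.509
Arc 4: start y=0.000, vy=10.509 → t=2.145, apex=5.634, x_land=79.193, impact vy=-10.509
  bounce: vy ← 0.84·10.509 = 8.827
Arc 5: start y=0.000, vy=8.827 → t=1.801, apex=3.976, x_land=92.560, impact vy=-8.827
  bounce: vy ← 0.84·8.827 = 7.415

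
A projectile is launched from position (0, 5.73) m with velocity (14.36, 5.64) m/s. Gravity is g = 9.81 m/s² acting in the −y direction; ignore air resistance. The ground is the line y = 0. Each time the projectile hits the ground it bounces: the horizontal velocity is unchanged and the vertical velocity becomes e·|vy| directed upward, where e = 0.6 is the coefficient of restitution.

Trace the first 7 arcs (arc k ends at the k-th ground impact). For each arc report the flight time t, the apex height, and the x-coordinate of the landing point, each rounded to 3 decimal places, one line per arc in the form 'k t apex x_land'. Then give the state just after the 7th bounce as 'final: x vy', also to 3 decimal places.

1 1.799 7.351 25.836
2 1.469 2.646 46.932
3 0.881 0.953 59.589
4 0.529 0.343 67.184
5 0.317 0.123 71.740
6 0.190 0.044 74.474
7 0.114 0.016 76.115
final: 76.115 0.336

Arc 1: start y=5.730, vy=5.640 → t=1.799, apex=7.351, x_land=25.836, impact vy=-12.010
  bounce: vy ← 0.6·12.010 = 7.206
Arc 2: start y=0.000, vy=7.206 → t=1.469, apex=2.646, x_land=46.932, impact vy=-7.206
  bounce: vy ← 0.6·7.206 = 4.323
Arc 3: start y=0.000, vy=4.323 → t=0.881, apex=0.953, x_land=59.589, impact vy=-4.323
  bounce: vy ← 0.6·4.323 = 2.594
Arc 4: start y=0.000, vy=2.594 → t=0.529, apex=0.343, x_land=67.184, impact vy=-2.594
  bounce: vy ← 0.6·2.594 = 1.556
Arc 5: start y=0.000, vy=1.556 → t=0.317, apex=0.123, x_land=71.740, impact vy=-1.556
  bounce: vy ← 0.6·1.556 = 0.934
Arc 6: start y=0.000, vy=0.934 → t=0.190, apex=0.044, x_land=74.474, impact vy=-0.934
  bounce: vy ← 0.6·0.934 = 0.560
Arc 7: start y=0.000, vy=0.560 → t=0.114, apex=0.016, x_land=76.115, impact vy=-0.560
  bounce: vy ← 0.6·0.560 = 0.336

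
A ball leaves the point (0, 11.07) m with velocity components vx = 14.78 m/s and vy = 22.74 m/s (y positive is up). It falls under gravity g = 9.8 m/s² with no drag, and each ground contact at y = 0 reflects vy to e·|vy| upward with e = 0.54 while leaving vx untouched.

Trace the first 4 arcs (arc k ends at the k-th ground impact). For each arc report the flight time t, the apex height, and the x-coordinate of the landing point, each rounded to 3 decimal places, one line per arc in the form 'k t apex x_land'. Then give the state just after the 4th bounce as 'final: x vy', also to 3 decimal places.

Arc 1: start y=11.070, vy=22.740 → t=5.085, apex=37.453, x_land=75.158, impact vy=-27.094
  bounce: vy ← 0.54·27.094 = 14.631
Arc 2: start y=0.000, vy=14.631 → t=2.986, apex=10.921, x_land=119.289, impact vy=-14.631
  bounce: vy ← 0.54·14.631 = 7.901
Arc 3: start y=0.000, vy=7.901 → t=1.612, apex=3.185, x_land=143.119, impact vy=-7.901
  bounce: vy ← 0.54·7.901 = 4.266
Arc 4: start y=0.000, vy=4.266 → t=0.871, apex=0.929, x_land=155.988, impact vy=-4.266
  bounce: vy ← 0.54·4.266 = 2.304

1 5.085 37.453 75.158
2 2.986 10.921 119.289
3 1.612 3.185 143.119
4 0.871 0.929 155.988
final: 155.988 2.304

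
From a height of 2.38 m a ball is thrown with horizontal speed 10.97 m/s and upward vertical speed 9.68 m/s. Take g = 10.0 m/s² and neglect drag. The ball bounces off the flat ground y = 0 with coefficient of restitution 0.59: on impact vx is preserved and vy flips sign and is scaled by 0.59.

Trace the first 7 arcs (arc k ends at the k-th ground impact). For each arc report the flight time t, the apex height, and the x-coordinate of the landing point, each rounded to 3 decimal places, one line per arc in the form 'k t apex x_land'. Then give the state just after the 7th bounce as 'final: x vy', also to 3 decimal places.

1 2.157 7.065 23.659
2 1.403 2.459 39.046
3 0.828 0.856 48.125
4 0.488 0.298 53.481
5 0.288 0.104 56.642
6 0.170 0.036 58.506
7 0.100 0.013 59.606
final: 59.606 0.296

Arc 1: start y=2.380, vy=9.680 → t=2.157, apex=7.065, x_land=23.659, impact vy=-11.887
  bounce: vy ← 0.59·11.887 = 7.013
Arc 2: start y=0.000, vy=7.013 → t=1.403, apex=2.459, x_land=39.046, impact vy=-7.013
  bounce: vy ← 0.59·7.013 = 4.138
Arc 3: start y=0.000, vy=4.138 → t=0.828, apex=0.856, x_land=48.125, impact vy=-4.138
  bounce: vy ← 0.59·4.138 = 2.441
Arc 4: start y=0.000, vy=2.441 → t=0.488, apex=0.298, x_land=53.481, impact vy=-2.441
  bounce: vy ← 0.59·2.441 = 1.440
Arc 5: start y=0.000, vy=1.440 → t=0.288, apex=0.104, x_land=56.642, impact vy=-1.440
  bounce: vy ← 0.59·1.440 = 0.850
Arc 6: start y=0.000, vy=0.850 → t=0.170, apex=0.036, x_land=58.506, impact vy=-0.850
  bounce: vy ← 0.59·0.850 = 0.501
Arc 7: start y=0.000, vy=0.501 → t=0.100, apex=0.013, x_land=59.606, impact vy=-0.501
  bounce: vy ← 0.59·0.501 = 0.296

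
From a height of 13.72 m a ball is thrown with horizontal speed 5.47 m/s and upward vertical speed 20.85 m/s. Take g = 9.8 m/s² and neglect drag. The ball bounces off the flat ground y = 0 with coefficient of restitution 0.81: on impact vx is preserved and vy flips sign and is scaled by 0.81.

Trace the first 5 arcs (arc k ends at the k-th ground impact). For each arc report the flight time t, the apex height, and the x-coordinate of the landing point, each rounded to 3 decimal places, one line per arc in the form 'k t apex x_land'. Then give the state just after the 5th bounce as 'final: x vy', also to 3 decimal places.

1 4.834 35.900 26.444
2 4.385 23.554 50.429
3 3.552 15.454 69.857
4 2.877 10.139 85.594
5 2.330 6.652 98.341
final: 98.341 9.249

Arc 1: start y=13.720, vy=20.850 → t=4.834, apex=35.900, x_land=26.444, impact vy=-26.526
  bounce: vy ← 0.81·26.526 = 21.486
Arc 2: start y=0.000, vy=21.486 → t=4.385, apex=23.554, x_land=50.429, impact vy=-21.486
  bounce: vy ← 0.81·21.486 = 17.404
Arc 3: start y=0.000, vy=17.404 → t=3.552, apex=15.454, x_land=69.857, impact vy=-17.404
  bounce: vy ← 0.81·17.404 = 14.097
Arc 4: start y=0.000, vy=14.097 → t=2.877, apex=10.139, x_land=85.594, impact vy=-14.097
  bounce: vy ← 0.81·14.097 = 11.419
Arc 5: start y=0.000, vy=11.419 → t=2.330, apex=6.652, x_land=98.341, impact vy=-11.419
  bounce: vy ← 0.81·11.419 = 9.249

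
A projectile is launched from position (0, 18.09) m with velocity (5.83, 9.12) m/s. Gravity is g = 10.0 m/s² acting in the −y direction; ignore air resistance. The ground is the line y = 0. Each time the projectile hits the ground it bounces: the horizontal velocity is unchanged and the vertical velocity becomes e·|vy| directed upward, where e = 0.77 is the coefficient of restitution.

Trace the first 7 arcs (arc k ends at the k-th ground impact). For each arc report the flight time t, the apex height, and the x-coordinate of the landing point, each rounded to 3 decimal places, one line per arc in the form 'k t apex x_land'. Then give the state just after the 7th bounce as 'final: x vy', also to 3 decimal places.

Arc 1: start y=18.090, vy=9.120 → t=3.021, apex=22.249, x_land=17.615, impact vy=-21.094
  bounce: vy ← 0.77·21.094 = 16.243
Arc 2: start y=0.000, vy=16.243 → t=3.249, apex=13.191, x_land=36.554, impact vy=-16.243
  bounce: vy ← 0.77·16.243 = 12.507
Arc 3: start y=0.000, vy=12.507 → t=2.501, apex=7.821, x_land=51.137, impact vy=-12.507
  bounce: vy ← 0.77·12.507 = 9.630
Arc 4: start y=0.000, vy=9.630 → t=1.926, apex=4.637, x_land=62.366, impact vy=-9.630
  bounce: vy ← 0.77·9.630 = 7.415
Arc 5: start y=0.000, vy=7.415 → t=1.483, apex=2.749, x_land=71.012, impact vy=-7.415
  bounce: vy ← 0.77·7.415 = 5.710
Arc 6: start y=0.000, vy=5.710 → t=1.142, apex=1.630, x_land=77.670, impact vy=-5.710
  bounce: vy ← 0.77·5.710 = 4.397
Arc 7: start y=0.000, vy=4.397 → t=0.879, apex=0.966, x_land=82.796, impact vy=-4.397
  bounce: vy ← 0.77·4.397 = 3.385

1 3.021 22.249 17.615
2 3.249 13.191 36.554
3 2.501 7.821 51.137
4 1.926 4.637 62.366
5 1.483 2.749 71.012
6 1.142 1.630 77.670
7 0.879 0.966 82.796
final: 82.796 3.385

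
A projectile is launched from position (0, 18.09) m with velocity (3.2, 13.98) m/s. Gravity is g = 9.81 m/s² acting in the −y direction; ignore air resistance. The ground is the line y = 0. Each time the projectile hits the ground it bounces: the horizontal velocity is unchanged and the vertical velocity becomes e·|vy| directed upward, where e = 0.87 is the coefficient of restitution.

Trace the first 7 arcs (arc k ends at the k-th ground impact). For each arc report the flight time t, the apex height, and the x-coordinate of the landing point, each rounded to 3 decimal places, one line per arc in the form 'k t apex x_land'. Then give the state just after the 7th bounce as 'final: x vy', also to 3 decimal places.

Arc 1: start y=18.090, vy=13.980 → t=3.817, apex=28.051, x_land=12.213, impact vy=-23.460
  bounce: vy ← 0.87·23.460 = 20.410
Arc 2: start y=0.000, vy=20.410 → t=4.161, apex=21.232, x_land=25.528, impact vy=-20.410
  bounce: vy ← 0.87·20.410 = 17.757
Arc 3: start y=0.000, vy=17.757 → t=3.620, apex=16.071, x_land=37.113, impact vy=-17.757
  bounce: vy ← 0.87·17.757 = 15.448
Arc 4: start y=0.000, vy=15.448 → t=3.150, apex=12.164, x_land=47.191, impact vy=-15.448
  bounce: vy ← 0.87·15.448 = 13.440
Arc 5: start y=0.000, vy=13.440 → t=2.740, apex=9.207, x_land=55.959, impact vy=-13.440
  bounce: vy ← 0.87·13.440 = 11.693
Arc 6: start y=0.000, vy=11.693 → t=2.384, apex=6.969, x_land=63.588, impact vy=-11.693
  bounce: vy ← 0.87·11.693 = 10.173
Arc 7: start y=0.000, vy=10.173 → t=2.074, apex=5.275, x_land=70.225, impact vy=-10.173
  bounce: vy ← 0.87·10.173 = 8.850

1 3.817 28.051 12.213
2 4.161 21.232 25.528
3 3.620 16.071 37.113
4 3.150 12.164 47.191
5 2.740 9.207 55.959
6 2.384 6.969 63.588
7 2.074 5.275 70.225
final: 70.225 8.850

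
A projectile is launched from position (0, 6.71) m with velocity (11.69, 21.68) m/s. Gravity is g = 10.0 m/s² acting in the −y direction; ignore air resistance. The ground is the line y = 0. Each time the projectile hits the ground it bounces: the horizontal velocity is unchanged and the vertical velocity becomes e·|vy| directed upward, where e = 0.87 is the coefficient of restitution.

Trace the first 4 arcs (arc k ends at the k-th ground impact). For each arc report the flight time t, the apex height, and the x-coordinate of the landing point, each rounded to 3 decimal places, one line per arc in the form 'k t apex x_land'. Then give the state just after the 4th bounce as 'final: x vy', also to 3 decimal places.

1 4.626 30.211 54.079
2 4.277 22.867 104.078
3 3.721 17.308 147.577
4 3.237 13.100 185.422
final: 185.422 14.082

Arc 1: start y=6.710, vy=21.680 → t=4.626, apex=30.211, x_land=54.079, impact vy=-24.581
  bounce: vy ← 0.87·24.581 = 21.385
Arc 2: start y=0.000, vy=21.385 → t=4.277, apex=22.867, x_land=104.078, impact vy=-21.385
  bounce: vy ← 0.87·21.385 = 18.605
Arc 3: start y=0.000, vy=18.605 → t=3.721, apex=17.308, x_land=147.577, impact vy=-18.605
  bounce: vy ← 0.87·18.605 = 16.187
Arc 4: start y=0.000, vy=16.187 → t=3.237, apex=13.100, x_land=185.422, impact vy=-16.187
  bounce: vy ← 0.87·16.187 = 14.082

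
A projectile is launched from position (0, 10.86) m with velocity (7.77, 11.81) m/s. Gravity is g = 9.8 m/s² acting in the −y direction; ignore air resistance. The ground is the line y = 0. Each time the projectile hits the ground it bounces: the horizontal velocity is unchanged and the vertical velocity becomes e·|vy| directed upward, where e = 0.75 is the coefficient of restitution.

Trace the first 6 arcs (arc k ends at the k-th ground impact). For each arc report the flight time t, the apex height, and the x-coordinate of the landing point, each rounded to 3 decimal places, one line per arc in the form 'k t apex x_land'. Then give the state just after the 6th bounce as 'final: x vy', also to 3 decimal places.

1 3.120 17.976 24.246
2 2.873 10.112 46.569
3 2.155 5.688 63.312
4 1.616 3.199 75.869
5 1.212 1.800 85.287
6 0.909 1.012 92.350
final: 92.350 3.341

Arc 1: start y=10.860, vy=11.810 → t=3.120, apex=17.976, x_land=24.246, impact vy=-18.771
  bounce: vy ← 0.75·18.771 = 14.078
Arc 2: start y=0.000, vy=14.078 → t=2.873, apex=10.112, x_land=46.569, impact vy=-14.078
  bounce: vy ← 0.75·14.078 = 10.558
Arc 3: start y=0.000, vy=10.558 → t=2.155, apex=5.688, x_land=63.312, impact vy=-10.558
  bounce: vy ← 0.75·10.558 = 7.919
Arc 4: start y=0.000, vy=7.919 → t=1.616, apex=3.199, x_land=75.869, impact vy=-7.919
  bounce: vy ← 0.75·7.919 = 5.939
Arc 5: start y=0.000, vy=5.939 → t=1.212, apex=1.800, x_land=85.287, impact vy=-5.939
  bounce: vy ← 0.75·5.939 = 4.454
Arc 6: start y=0.000, vy=4.454 → t=0.909, apex=1.012, x_land=92.350, impact vy=-4.454
  bounce: vy ← 0.75·4.454 = 3.341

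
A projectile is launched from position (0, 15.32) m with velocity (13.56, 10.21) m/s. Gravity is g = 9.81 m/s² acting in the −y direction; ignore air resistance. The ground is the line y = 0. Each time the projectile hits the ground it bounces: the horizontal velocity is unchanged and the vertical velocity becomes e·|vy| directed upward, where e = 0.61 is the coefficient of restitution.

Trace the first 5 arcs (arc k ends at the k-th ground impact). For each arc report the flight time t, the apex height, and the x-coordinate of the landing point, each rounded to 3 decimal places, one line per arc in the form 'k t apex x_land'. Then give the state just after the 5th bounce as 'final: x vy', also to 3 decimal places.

Arc 1: start y=15.320, vy=10.210 → t=3.092, apex=20.633, x_land=41.924, impact vy=-20.120
  bounce: vy ← 0.61·20.120 = 12.273
Arc 2: start y=0.000, vy=12.273 → t=2.502, apex=7.678, x_land=75.854, impact vy=-12.273
  bounce: vy ← 0.61·12.273 = 7.487
Arc 3: start y=0.000, vy=7.487 → t=1.526, apex=2.857, x_land=96.551, impact vy=-7.487
  bounce: vy ← 0.61·7.487 = 4.567
Arc 4: start y=0.000, vy=4.567 → t=0.931, apex=1.063, x_land=109.177, impact vy=-4.567
  bounce: vy ← 0.61·4.567 = 2.786
Arc 5: start y=0.000, vy=2.786 → t=0.568, apex=0.396, x_land=116.878, impact vy=-2.786
  bounce: vy ← 0.61·2.786 = 1.699

1 3.092 20.633 41.924
2 2.502 7.678 75.854
3 1.526 2.857 96.551
4 0.931 1.063 109.177
5 0.568 0.396 116.878
final: 116.878 1.699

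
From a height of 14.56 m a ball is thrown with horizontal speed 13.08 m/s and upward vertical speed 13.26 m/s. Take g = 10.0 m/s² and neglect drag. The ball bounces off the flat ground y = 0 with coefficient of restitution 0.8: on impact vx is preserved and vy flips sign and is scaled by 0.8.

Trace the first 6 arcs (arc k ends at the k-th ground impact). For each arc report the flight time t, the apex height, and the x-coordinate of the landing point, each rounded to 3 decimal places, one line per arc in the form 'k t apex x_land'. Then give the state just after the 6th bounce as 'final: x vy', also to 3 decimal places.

1 3.487 23.351 45.611
2 3.458 14.945 90.838
3 2.766 9.565 127.020
4 2.213 6.121 155.965
5 1.770 3.918 179.122
6 1.416 2.507 197.647
final: 197.647 5.665

Arc 1: start y=14.560, vy=13.260 → t=3.487, apex=23.351, x_land=45.611, impact vy=-21.611
  bounce: vy ← 0.8·21.611 = 17.289
Arc 2: start y=0.000, vy=17.289 → t=3.458, apex=14.945, x_land=90.838, impact vy=-17.289
  bounce: vy ← 0.8·17.289 = 13.831
Arc 3: start y=0.000, vy=13.831 → t=2.766, apex=9.565, x_land=127.020, impact vy=-13.831
  bounce: vy ← 0.8·13.831 = 11.065
Arc 4: start y=0.000, vy=11.065 → t=2.213, apex=6.121, x_land=155.965, impact vy=-11.065
  bounce: vy ← 0.8·11.065 = 8.852
Arc 5: start y=0.000, vy=8.852 → t=1.770, apex=3.918, x_land=179.122, impact vy=-8.852
  bounce: vy ← 0.8·8.852 = 7.081
Arc 6: start y=0.000, vy=7.081 → t=1.416, apex=2.507, x_land=197.647, impact vy=-7.081
  bounce: vy ← 0.8·7.081 = 5.665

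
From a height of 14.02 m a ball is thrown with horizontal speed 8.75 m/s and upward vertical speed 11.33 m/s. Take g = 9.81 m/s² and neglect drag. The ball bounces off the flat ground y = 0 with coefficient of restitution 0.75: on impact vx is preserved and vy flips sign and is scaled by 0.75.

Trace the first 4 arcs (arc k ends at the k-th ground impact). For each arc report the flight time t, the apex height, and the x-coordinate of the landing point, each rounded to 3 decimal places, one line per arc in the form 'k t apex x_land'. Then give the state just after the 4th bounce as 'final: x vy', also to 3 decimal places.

1 3.202 20.563 28.021
2 3.071 11.567 54.895
3 2.303 6.506 75.049
4 1.728 3.660 90.166
final: 90.166 6.355

Arc 1: start y=14.020, vy=11.330 → t=3.202, apex=20.563, x_land=28.021, impact vy=-20.086
  bounce: vy ← 0.75·20.086 = 15.064
Arc 2: start y=0.000, vy=15.064 → t=3.071, apex=11.567, x_land=54.895, impact vy=-15.064
  bounce: vy ← 0.75·15.064 = 11.298
Arc 3: start y=0.000, vy=11.298 → t=2.303, apex=6.506, x_land=75.049, impact vy=-11.298
  bounce: vy ← 0.75·11.298 = 8.474
Arc 4: start y=0.000, vy=8.474 → t=1.728, apex=3.660, x_land=90.166, impact vy=-8.474
  bounce: vy ← 0.75·8.474 = 6.355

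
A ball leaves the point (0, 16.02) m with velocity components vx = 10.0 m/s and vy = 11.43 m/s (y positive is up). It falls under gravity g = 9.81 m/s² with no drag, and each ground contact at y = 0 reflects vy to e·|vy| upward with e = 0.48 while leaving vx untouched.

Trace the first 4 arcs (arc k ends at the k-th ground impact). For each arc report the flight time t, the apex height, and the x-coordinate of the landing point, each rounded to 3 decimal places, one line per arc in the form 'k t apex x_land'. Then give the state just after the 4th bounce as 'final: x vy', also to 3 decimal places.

1 3.315 22.679 33.154
2 2.064 5.225 53.796
3 0.991 1.204 63.705
4 0.476 0.277 68.461
final: 68.461 1.120

Arc 1: start y=16.020, vy=11.430 → t=3.315, apex=22.679, x_land=33.154, impact vy=-21.094
  bounce: vy ← 0.48·21.094 = 10.125
Arc 2: start y=0.000, vy=10.125 → t=2.064, apex=5.225, x_land=53.796, impact vy=-10.125
  bounce: vy ← 0.48·10.125 = 4.860
Arc 3: start y=0.000, vy=4.860 → t=0.991, apex=1.204, x_land=63.705, impact vy=-4.860
  bounce: vy ← 0.48·4.860 = 2.333
Arc 4: start y=0.000, vy=2.333 → t=0.476, apex=0.277, x_land=68.461, impact vy=-2.333
  bounce: vy ← 0.48·2.333 = 1.120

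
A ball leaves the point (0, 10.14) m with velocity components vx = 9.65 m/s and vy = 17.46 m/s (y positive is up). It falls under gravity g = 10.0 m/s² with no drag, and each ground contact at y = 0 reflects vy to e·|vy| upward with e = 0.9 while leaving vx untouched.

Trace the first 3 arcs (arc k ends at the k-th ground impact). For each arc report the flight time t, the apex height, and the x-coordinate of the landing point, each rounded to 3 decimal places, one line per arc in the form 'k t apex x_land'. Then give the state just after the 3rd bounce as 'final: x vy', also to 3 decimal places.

Arc 1: start y=10.140, vy=17.460 → t=3.999, apex=25.383, x_land=38.591, impact vy=-22.531
  bounce: vy ← 0.9·22.531 = 20.278
Arc 2: start y=0.000, vy=20.278 → t=4.056, apex=20.560, x_land=77.728, impact vy=-20.278
  bounce: vy ← 0.9·20.278 = 18.250
Arc 3: start y=0.000, vy=18.250 → t=3.650, apex=16.654, x_land=112.951, impact vy=-18.250
  bounce: vy ← 0.9·18.250 = 16.425

1 3.999 25.383 38.591
2 4.056 20.560 77.728
3 3.650 16.654 112.951
final: 112.951 16.425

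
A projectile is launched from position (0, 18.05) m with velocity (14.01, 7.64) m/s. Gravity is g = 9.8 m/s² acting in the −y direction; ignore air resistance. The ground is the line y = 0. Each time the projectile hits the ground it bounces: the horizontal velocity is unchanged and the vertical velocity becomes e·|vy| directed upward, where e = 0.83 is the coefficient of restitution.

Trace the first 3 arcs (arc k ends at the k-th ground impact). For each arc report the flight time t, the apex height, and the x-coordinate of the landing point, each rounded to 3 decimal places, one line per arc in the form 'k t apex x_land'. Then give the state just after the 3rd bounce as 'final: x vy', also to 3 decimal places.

Arc 1: start y=18.050, vy=7.640 → t=2.851, apex=21.028, x_land=39.945, impact vy=-20.301
  bounce: vy ← 0.83·20.301 = 16.850
Arc 2: start y=0.000, vy=16.850 → t=3.439, apex=14.486, x_land=88.123, impact vy=-16.850
  bounce: vy ← 0.83·16.850 = 13.986
Arc 3: start y=0.000, vy=13.986 → t=2.854, apex=9.980, x_land=128.110, impact vy=-13.986
  bounce: vy ← 0.83·13.986 = 11.608

1 2.851 21.028 39.945
2 3.439 14.486 88.123
3 2.854 9.980 128.110
final: 128.110 11.608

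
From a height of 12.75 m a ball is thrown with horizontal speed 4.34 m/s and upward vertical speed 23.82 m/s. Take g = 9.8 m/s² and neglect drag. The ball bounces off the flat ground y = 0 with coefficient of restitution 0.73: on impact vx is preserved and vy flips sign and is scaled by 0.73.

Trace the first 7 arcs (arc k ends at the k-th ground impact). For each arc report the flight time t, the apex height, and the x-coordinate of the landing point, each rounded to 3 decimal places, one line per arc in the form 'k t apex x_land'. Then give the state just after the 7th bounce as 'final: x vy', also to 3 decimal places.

1 5.348 41.699 23.209
2 4.259 22.221 41.694
3 3.109 11.842 55.187
4 2.270 6.310 65.038
5 1.657 3.363 72.228
6 1.210 1.792 77.478
7 0.883 0.955 81.310
final: 81.310 3.158

Arc 1: start y=12.750, vy=23.820 → t=5.348, apex=41.699, x_land=23.209, impact vy=-28.588
  bounce: vy ← 0.73·28.588 = 20.869
Arc 2: start y=0.000, vy=20.869 → t=4.259, apex=22.221, x_land=41.694, impact vy=-20.869
  bounce: vy ← 0.73·20.869 = 15.235
Arc 3: start y=0.000, vy=15.235 → t=3.109, apex=11.842, x_land=55.187, impact vy=-15.235
  bounce: vy ← 0.73·15.235 = 11.121
Arc 4: start y=0.000, vy=11.121 → t=2.270, apex=6.310, x_land=65.038, impact vy=-11.121
  bounce: vy ← 0.73·11.121 = 8.119
Arc 5: start y=0.000, vy=8.119 → t=1.657, apex=3.363, x_land=72.228, impact vy=-8.119
  bounce: vy ← 0.73·8.119 = 5.927
Arc 6: start y=0.000, vy=5.927 → t=1.210, apex=1.792, x_land=77.478, impact vy=-5.927
  bounce: vy ← 0.73·5.927 = 4.326
Arc 7: start y=0.000, vy=4.326 → t=0.883, apex=0.955, x_land=81.310, impact vy=-4.326
  bounce: vy ← 0.73·4.326 = 3.158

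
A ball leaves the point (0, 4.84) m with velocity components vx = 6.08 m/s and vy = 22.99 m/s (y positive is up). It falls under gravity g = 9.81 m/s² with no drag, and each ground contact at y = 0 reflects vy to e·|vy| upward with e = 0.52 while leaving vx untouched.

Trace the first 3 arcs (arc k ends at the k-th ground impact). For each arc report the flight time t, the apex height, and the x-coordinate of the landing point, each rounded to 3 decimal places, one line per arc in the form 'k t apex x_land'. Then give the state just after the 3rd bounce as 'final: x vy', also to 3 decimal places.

Arc 1: start y=4.840, vy=22.990 → t=4.889, apex=31.779, x_land=29.724, impact vy=-24.970
  bounce: vy ← 0.52·24.970 = 12.984
Arc 2: start y=0.000, vy=12.984 → t=2.647, apex=8.593, x_land=45.819, impact vy=-12.984
  bounce: vy ← 0.52·12.984 = 6.752
Arc 3: start y=0.000, vy=6.752 → t=1.377, apex=2.324, x_land=54.189, impact vy=-6.752
  bounce: vy ← 0.52·6.752 = 3.511

1 4.889 31.779 29.724
2 2.647 8.593 45.819
3 1.377 2.324 54.189
final: 54.189 3.511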